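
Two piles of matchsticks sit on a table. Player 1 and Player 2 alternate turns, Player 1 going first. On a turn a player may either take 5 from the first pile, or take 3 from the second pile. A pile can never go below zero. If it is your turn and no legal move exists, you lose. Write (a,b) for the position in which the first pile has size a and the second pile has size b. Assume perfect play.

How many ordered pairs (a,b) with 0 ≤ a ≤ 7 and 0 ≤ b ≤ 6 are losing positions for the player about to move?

Build the W/L table. Terminal = L. A non-terminal position is W if it has a move to some L; otherwise it is L.
Every move lowers a or b (never raises either), so fill the grid row by row in increasing a, and left to right within a row: each cell's successors are then already labelled.
      b=0  b=1  b=2  b=3  b=4  b=5  b=6
a=0:    L    L    L    W    W    W    L
a=1:    L    L    L    W    W    W    L
a=2:    L    L    L    W    W    W    L
a=3:    L    L    L    W    W    W    L
a=4:    L    L    L    W    W    W    L
a=5:    W    W    W    L    L    L    W
a=6:    W    W    W    L    L    L    W
a=7:    W    W    W    L    L    L    W
Cells with no legal move (terminal, hence L): (0,0), (0,1), (0,2), (1,0), (1,1), (1,2), (2,0), (2,1), (2,2), (3,0), (3,1), (3,2), (4,0), (4,1), (4,2).
The remaining L cells, each justified by listing all of its moves:
(0,6): L (sole option (0,3)(W) is W)
(1,6): L (sole option (1,3)(W) is W)
(2,6): L (sole option (2,3)(W) is W)
(3,6): L (sole option (3,3)(W) is W)
(4,6): L (sole option (4,3)(W) is W)
(5,3): L (options (0,3)(W), (5,0)(W) are all W)
(5,4): L (options (0,4)(W), (5,1)(W) are all W)
(5,5): L (options (0,5)(W), (5,2)(W) are all W)
(6,3): L (options (1,3)(W), (6,0)(W) are all W)
(6,4): L (options (1,4)(W), (6,1)(W) are all W)
(6,5): L (options (1,5)(W), (6,2)(W) are all W)
(7,3): L (options (2,3)(W), (7,0)(W) are all W)
(7,4): L (options (2,4)(W), (7,1)(W) are all W)
(7,5): L (options (2,5)(W), (7,2)(W) are all W)
Every other cell has at least one move into one of the L cells above, so it is W.
L cells per row: a=0: 4, a=1: 4, a=2: 4, a=3: 4, a=4: 4, a=5: 3, a=6: 3, a=7: 3; total 29.

29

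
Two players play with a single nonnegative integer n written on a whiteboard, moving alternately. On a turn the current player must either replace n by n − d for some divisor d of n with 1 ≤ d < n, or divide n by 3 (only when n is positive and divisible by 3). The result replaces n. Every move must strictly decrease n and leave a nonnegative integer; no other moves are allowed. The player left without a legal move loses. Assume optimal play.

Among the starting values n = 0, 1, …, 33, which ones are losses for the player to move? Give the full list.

Label each position W (a win for the player to move) or L (a loss). A position with no legal move is L; any other position is W exactly when some move reaches an L, and L when every move reaches a W.
n=0: no move → L
n=1: no move → L
n=2: W (go to 1, an L position)
n=3: W (go to 1, an L position)
n=4: L (options 2(W), 3(W) are all W)
n=5: W (go to 4, an L position)
n=6: W (go to 4, an L position)
n=7: L (sole option 6(W) is W)
n=8: W (go to 4, an L position)
n=9: L (options 3(W), 6(W), 8(W) are all W)
n=10: W (go to 9, an L position)
n=11: L (sole option 10(W) is W)
n=12: W (go to 4, an L position)
n=13: L (sole option 12(W) is W)
n=14: W (go to 7, an L position)
n=15: L (options 5(W), 10(W), 12(W), 14(W) are all W)
n=16: W (go to 15, an L position)
n=17: L (sole option 16(W) is W)
n=18: W (go to 9, an L position)
n=19: L (sole option 18(W) is W)
n=20: W (go to 15, an L position)
n=21: W (go to 7, an L position)
n=22: W (go to 11, an L position)
n=23: L (sole option 22(W) is W)
n=24: W (go to 23, an L position)
n=25: L (options 20(W), 24(W) are all W)
n=26: W (go to 13, an L position)
n=27: W (go to 9, an L position)
n=28: L (options 14(W), 21(W), 24(W), 26(W), 27(W) are all W)
n=29: W (go to 28, an L position)
n=30: W (go to 15, an L position)
n=31: L (sole option 30(W) is W)
n=32: W (go to 28, an L position)
n=33: W (go to 11, an L position)
Reading off the rows marked L gives the requested list; there are 14 such values of n.

0, 1, 4, 7, 9, 11, 13, 15, 17, 19, 23, 25, 28, 31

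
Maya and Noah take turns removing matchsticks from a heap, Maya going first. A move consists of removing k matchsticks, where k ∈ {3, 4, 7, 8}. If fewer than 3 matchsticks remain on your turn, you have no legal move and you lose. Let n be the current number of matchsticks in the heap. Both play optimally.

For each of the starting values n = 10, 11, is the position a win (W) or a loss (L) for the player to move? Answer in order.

10: W, 11: L

Use the standard recursion: the mover loses at a terminal position; elsewhere, the mover wins exactly when some move hands the opponent an L position.
n=0: no move → L
n=1: no move → L
n=2: no move → L
n=3: can move to 0, which is L ⇒ W
n=4: can move to 1, which is L ⇒ W
n=5: can move to 2, which is L ⇒ W
n=6: can move to 2, which is L ⇒ W
n=7: can move to 0, which is L ⇒ W
n=8: can move to 1, which is L ⇒ W
n=9: can move to 2, which is L ⇒ W
n=10: can move to 2, which is L ⇒ W
n=11: moves to 8(W), 7(W), 4(W), 3(W); every one is W ⇒ L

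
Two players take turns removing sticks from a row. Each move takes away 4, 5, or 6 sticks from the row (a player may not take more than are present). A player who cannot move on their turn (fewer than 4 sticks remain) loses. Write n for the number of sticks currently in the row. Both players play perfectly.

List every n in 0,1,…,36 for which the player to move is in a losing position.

0, 1, 2, 3, 10, 11, 12, 13, 20, 21, 22, 23, 30, 31, 32, 33

Positions with no move are L. A position that does have a move is losing for the player to move precisely when every available move leads to a winning position for the opponent. Fill in the labels:
n=0: no move → L
n=1: no move → L
n=2: no move → L
n=3: no move → L
n=4: W (go to 0, an L position)
n=5: W (go to 1, an L position)
n=6: W (go to 2, an L position)
n=7: W (go to 3, an L position)
n=8: W (go to 3, an L position)
n=9: W (go to 3, an L position)
n=10: L (options 6(W), 5(W), 4(W) are all W)
n=11: L (options 7(W), 6(W), 5(W) are all W)
n=12: L (options 8(W), 7(W), 6(W) are all W)
n=13: L (options 9(W), 8(W), 7(W) are all W)
n=14: W (go to 10, an L position)
n=15: W (go to 11, an L position)
n=16: W (go to 12, an L position)
n=17: W (go to 13, an L position)
n=18: W (go to 13, an L position)
n=19: W (go to 13, an L position)
n=20: L (options 16(W), 15(W), 14(W) are all W)
n=21: L (options 17(W), 16(W), 15(W) are all W)
n=22: L (options 18(W), 17(W), 16(W) are all W)
n=23: L (options 19(W), 18(W), 17(W) are all W)
n=24: W (go to 20, an L position)
n=25: W (go to 21, an L position)
n=26: W (go to 22, an L position)
n=27: W (go to 23, an L position)
n=28: W (go to 23, an L position)
n=29: W (go to 23, an L position)
n=30: L (options 26(W), 25(W), 24(W) are all W)
n=31: L (options 27(W), 26(W), 25(W) are all W)
n=32: L (options 28(W), 27(W), 26(W) are all W)
n=33: L (options 29(W), 28(W), 27(W) are all W)
n=34: W (go to 30, an L position)
n=35: W (go to 31, an L position)
n=36: W (go to 32, an L position)
Reading off the rows marked L gives the requested list; there are 16 such values of n.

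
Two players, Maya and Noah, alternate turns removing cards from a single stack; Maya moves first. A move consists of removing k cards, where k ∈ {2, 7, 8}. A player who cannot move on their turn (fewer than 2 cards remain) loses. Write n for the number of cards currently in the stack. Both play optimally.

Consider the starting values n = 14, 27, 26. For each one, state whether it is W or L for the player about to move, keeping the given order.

Use the standard recursion: the mover loses at a terminal position; elsewhere, the mover wins exactly when some move hands the opponent an L position.
n=0: no move → L
n=1: no move → L
n=2: →0(L), so W
n=3: →1(L), so W
n=4: →2(W) only, which is W, so L
n=5: →3(W) only, which is W, so L
n=6: →4(L), so W
n=7: →5(L), so W
n=8: →1(L), so W
n=9: →1(L), so W
n=10: →8(W), 3(W), 2(W) — all W, so L
n=11: →4(L), so W
n=12: →10(L), so W
n=13: →5(L), so W
n=14: →12(W), 7(W), 6(W) — all W, so L
n=15: →13(W), 8(W), 7(W) — all W, so L
n=16: →14(L), so W
n=17: →15(L), so W
n=18: →10(L), so W
n=19: →17(W), 12(W), 11(W) — all W, so L
n=20: →18(W), 13(W), 12(W) — all W, so L
n=21: →19(L), so W
n=22: →20(L), so W
n=23: →15(L), so W
n=24: →22(W), 17(W), 16(W) — all W, so L
n=25: →23(W), 18(W), 17(W) — all W, so L
n=26: →24(L), so W
n=27: →25(L), so W

14: L, 27: W, 26: W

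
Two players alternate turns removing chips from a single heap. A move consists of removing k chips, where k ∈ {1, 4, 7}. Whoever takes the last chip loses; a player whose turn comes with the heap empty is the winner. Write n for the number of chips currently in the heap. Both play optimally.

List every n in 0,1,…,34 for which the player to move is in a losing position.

Work bottom-up. With no move the player to move wins. Otherwise the position is W if at least one move leads to an L position for the opponent, and L if every move leads to a W.
n=0: no move; the opponent has just taken the last chip and therefore loses → W
n=1: the only move is to 0(W), a W ⇒ L
n=2: can move to 1, which is L ⇒ W
n=3: the only move is to 2(W), a W ⇒ L
n=4: can move to 3, which is L ⇒ W
n=5: can move to 1, which is L ⇒ W
n=6: moves to 5(W), 2(W); every one is W ⇒ L
n=7: can move to 6, which is L ⇒ W
n=8: can move to 1, which is L ⇒ W
n=9: moves to 8(W), 5(W), 2(W); every one is W ⇒ L
n=10: can move to 9, which is L ⇒ W
n=11: moves to 10(W), 7(W), 4(W); every one is W ⇒ L
n=12: can move to 11, which is L ⇒ W
n=13: can move to 9, which is L ⇒ W
n=14: moves to 13(W), 10(W), 7(W); every one is W ⇒ L
n=15: can move to 14, which is L ⇒ W
n=16: can move to 9, which is L ⇒ W
n=17: moves to 16(W), 13(W), 10(W); every one is W ⇒ L
n=18: can move to 17, which is L ⇒ W
n=19: moves to 18(W), 15(W), 12(W); every one is W ⇒ L
n=20: can move to 19, which is L ⇒ W
n=21: can move to 17, which is L ⇒ W
n=22: moves to 21(W), 18(W), 15(W); every one is W ⇒ L
n=23: can move to 22, which is L ⇒ W
n=24: can move to 17, which is L ⇒ W
n=25: moves to 24(W), 21(W), 18(W); every one is W ⇒ L
n=26: can move to 25, which is L ⇒ W
n=27: moves to 26(W), 23(W), 20(W); every one is W ⇒ L
n=28: can move to 27, which is L ⇒ W
n=29: can move to 25, which is L ⇒ W
n=30: moves to 29(W), 26(W), 23(W); every one is W ⇒ L
n=31: can move to 30, which is L ⇒ W
n=32: can move to 25, which is L ⇒ W
n=33: moves to 32(W), 29(W), 26(W); every one is W ⇒ L
n=34: can move to 33, which is L ⇒ W
The losing starting values of n are exactly the entries labelled L in this table (13 of them).

1, 3, 6, 9, 11, 14, 17, 19, 22, 25, 27, 30, 33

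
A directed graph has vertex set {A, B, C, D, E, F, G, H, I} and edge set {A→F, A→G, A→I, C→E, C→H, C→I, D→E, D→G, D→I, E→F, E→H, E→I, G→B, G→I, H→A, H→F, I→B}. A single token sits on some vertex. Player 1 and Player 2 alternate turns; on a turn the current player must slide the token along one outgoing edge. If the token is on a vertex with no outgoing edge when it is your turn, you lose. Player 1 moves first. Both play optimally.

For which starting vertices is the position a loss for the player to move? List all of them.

B, C, D, F

Label each position W (a win for the player to move) or L (a loss). A position with no legal move is L; any other position is W exactly when some move reaches an L, and L when every move reaches a W.
Every edge goes from a vertex to one that appears earlier in the order F, B, I, G, A, H, E, C, D, so processing vertices in that order labels each vertex after all of its successors.
F: no outgoing edge → L
B: no outgoing edge → L
I: →B(L), so W
G: →B(L), so W
A: →F(L), so W
H: →F(L), so W
E: →F(L), so W
C: →E(W), H(W), I(W) — all W, so L
D: →E(W), G(W), I(W) — all W, so L
Reading off the rows marked L gives the requested list; there are 4 such vertices.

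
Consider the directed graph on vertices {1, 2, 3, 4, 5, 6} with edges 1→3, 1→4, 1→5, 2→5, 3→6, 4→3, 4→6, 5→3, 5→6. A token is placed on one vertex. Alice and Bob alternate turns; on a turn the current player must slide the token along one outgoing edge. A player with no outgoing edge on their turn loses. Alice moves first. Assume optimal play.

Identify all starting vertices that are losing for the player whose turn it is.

Build the W/L table. Terminal = L. A non-terminal position is W if it has a move to some L; otherwise it is L.
Every edge goes from a vertex to one that appears earlier in the order 6, 3, 5, 4, 1, 2, so processing vertices in that order labels each vertex after all of its successors.
6: no outgoing edge → L
3: W (go to 6, an L position)
5: W (go to 6, an L position)
4: W (go to 6, an L position)
1: L (options 4(W), 5(W), 3(W) are all W)
2: L (sole option 5(W) is W)
Reading off the rows marked L gives the requested list; there are 3 such vertices.

1, 2, 6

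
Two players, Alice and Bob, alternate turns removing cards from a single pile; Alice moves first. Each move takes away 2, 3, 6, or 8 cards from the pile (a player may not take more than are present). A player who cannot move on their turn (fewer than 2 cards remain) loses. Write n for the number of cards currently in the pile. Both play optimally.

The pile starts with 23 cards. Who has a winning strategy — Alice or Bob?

Alice wins.

Use the standard recursion: the mover loses at a terminal position; elsewhere, the mover wins exactly when some move hands the opponent an L position.
n=0: no move → L
n=1: no move → L
n=2: reaches L-position 0 → W
n=3: reaches L-position 1 → W
n=4: reaches L-position 1 → W
n=5: only reaches 3(W), 2(W), all W → L
n=6: reaches L-position 0 → W
n=7: reaches L-position 5 → W
n=8: reaches L-position 5 → W
n=9: reaches L-position 1 → W
n=10: only reaches 8(W), 7(W), 4(W), 2(W), all W → L
n=11: reaches L-position 5 → W
n=12: reaches L-position 10 → W
n=13: reaches L-position 10 → W
n=14: only reaches 12(W), 11(W), 8(W), 6(W), all W → L
n=15: only reaches 13(W), 12(W), 9(W), 7(W), all W → L
n=16: reaches L-position 14 → W
n=17: reaches L-position 15 → W
n=18: reaches L-position 15 → W
n=19: only reaches 17(W), 16(W), 13(W), 11(W), all W → L
n=20: reaches L-position 14 → W
n=21: reaches L-position 19 → W
n=22: reaches L-position 19 → W
n=23: reaches L-position 15 → W
The starting position 23 is W: Alice should remove 8, leaving 15, handing over an L position.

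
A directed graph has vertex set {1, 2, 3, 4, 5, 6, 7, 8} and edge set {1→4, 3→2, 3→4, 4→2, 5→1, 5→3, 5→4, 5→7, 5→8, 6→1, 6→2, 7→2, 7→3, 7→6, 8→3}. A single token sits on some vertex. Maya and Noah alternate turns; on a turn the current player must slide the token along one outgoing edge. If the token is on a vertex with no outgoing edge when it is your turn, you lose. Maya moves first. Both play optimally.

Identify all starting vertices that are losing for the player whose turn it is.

Work bottom-up. With no move the player to move loses. Otherwise the position is W if at least one move leads to an L position for the opponent, and L if every move leads to a W.
Every edge goes from a vertex to one that appears earlier in the order 2, 4, 1, 3, 6, 8, 7, 5, so processing vertices in that order labels each vertex after all of its successors.
2: no outgoing edge → L
4: →2(L), so W
1: →4(W) only, which is W, so L
3: →2(L), so W
6: →1(L), so W
8: →3(W) only, which is W, so L
7: →2(L), so W
5: →8(L), so W
The losing starting vertices are exactly the entries labelled L in this table (3 of them).

1, 2, 8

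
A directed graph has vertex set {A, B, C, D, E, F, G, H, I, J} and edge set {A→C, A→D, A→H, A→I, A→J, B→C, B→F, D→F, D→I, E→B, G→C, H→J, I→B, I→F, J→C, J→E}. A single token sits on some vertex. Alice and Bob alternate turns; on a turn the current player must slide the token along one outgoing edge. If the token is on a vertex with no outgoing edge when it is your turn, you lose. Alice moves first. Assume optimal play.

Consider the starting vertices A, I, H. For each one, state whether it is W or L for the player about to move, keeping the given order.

A: W, I: W, H: L

Work bottom-up. With no move the player to move loses. Otherwise the position is W if at least one move leads to an L position for the opponent, and L if every move leads to a W.
Every edge goes from a vertex to one that appears earlier in the order C, F, B, E, I, J, D, H, G, A, so processing vertices in that order labels each vertex after all of its successors.
C: no outgoing edge → L
F: no outgoing edge → L
B: reaches L-position F → W
E: only reaches B(W), which is W → L
I: reaches L-position F → W
J: reaches L-position E → W
D: reaches L-position F → W
H: only reaches J(W), which is W → L
G: reaches L-position C → W
A: reaches L-position H → W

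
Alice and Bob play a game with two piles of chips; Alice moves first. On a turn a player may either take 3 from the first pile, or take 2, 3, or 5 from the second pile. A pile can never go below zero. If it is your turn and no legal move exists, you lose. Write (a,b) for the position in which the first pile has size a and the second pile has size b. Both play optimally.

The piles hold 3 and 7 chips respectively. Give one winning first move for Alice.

Move to (0,7).

Compute win/loss labels from the base case upward. A position with no move is L. Any other position is W if it can reach an L in one move, else L.
No move ever increases a pile, so every position that can arise here has a ≤ 3 and b ≤ 7; it is enough to label the cells with 0 ≤ a ≤ 3 and 0 ≤ b ≤ 7.
Every move lowers a or b (never raises either), so fill the grid row by row in increasing a, and left to right within a row: each cell's successors are then already labelled.
      b=0  b=1  b=2  b=3  b=4  b=5  b=6  b=7
a=0:    L    L    W    W    W    W    W    L
a=1:    L    L    W    W    W    W    W    L
a=2:    L    L    W    W    W    W    W    L
a=3:    W    W    L    L    W    W    W    W
Cells with no legal move (terminal, hence L): (0,0), (0,1), (1,0), (1,1), (2,0), (2,1).
The remaining L cells, each justified by listing all of its moves:
(0,7): moves to (0,5)(W), (0,4)(W), (0,2)(W); every one is W ⇒ L
(1,7): moves to (1,5)(W), (1,4)(W), (1,2)(W); every one is W ⇒ L
(2,7): moves to (2,5)(W), (2,4)(W), (2,2)(W); every one is W ⇒ L
(3,2): moves to (0,2)(W), (3,0)(W); every one is W ⇒ L
(3,3): moves to (0,3)(W), (3,1)(W), (3,0)(W); every one is W ⇒ L
Every other cell has at least one move into one of the L cells above, so it is W.
From (3,7), the L positions reachable in one move are: (0,7), (3,2). Any move reaching one of these is winning.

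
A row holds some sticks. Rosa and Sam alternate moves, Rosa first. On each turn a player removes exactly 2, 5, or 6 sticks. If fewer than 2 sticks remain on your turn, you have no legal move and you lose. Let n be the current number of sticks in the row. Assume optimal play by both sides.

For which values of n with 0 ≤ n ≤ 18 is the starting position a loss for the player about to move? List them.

0, 1, 4, 8, 11, 12, 15

Use the standard recursion: the mover loses at a terminal position; elsewhere, the mover wins exactly when some move hands the opponent an L position.
n=0: no move → L
n=1: no move → L
n=2: W (go to 0, an L position)
n=3: W (go to 1, an L position)
n=4: L (sole option 2(W) is W)
n=5: W (go to 0, an L position)
n=6: W (go to 4, an L position)
n=7: W (go to 1, an L position)
n=8: L (options 6(W), 3(W), 2(W) are all W)
n=9: W (go to 4, an L position)
n=10: W (go to 8, an L position)
n=11: L (options 9(W), 6(W), 5(W) are all W)
n=12: L (options 10(W), 7(W), 6(W) are all W)
n=13: W (go to 11, an L position)
n=14: W (go to 12, an L position)
n=15: L (options 13(W), 10(W), 9(W) are all W)
n=16: W (go to 11, an L position)
n=17: W (go to 15, an L position)
n=18: W (go to 12, an L position)
Reading off the rows marked L gives the requested list; there are 7 such values of n.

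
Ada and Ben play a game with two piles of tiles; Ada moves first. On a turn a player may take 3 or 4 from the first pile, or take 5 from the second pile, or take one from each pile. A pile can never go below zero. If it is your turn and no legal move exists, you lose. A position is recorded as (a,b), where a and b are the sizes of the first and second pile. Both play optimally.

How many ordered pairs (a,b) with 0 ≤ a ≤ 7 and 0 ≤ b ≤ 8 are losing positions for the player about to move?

Compute win/loss labels from the base case upward. A position with no move is L. Any other position is W if it can reach an L in one move, else L.
Every move lowers a or b (never raises either), so fill the grid row by row in increasing a, and left to right within a row: each cell's successors are then already labelled.
      b=0  b=1  b=2  b=3  b=4  b=5  b=6  b=7  b=8
a=0:    L    L    L    L    L    W    W    W    W
a=1:    L    W    W    W    W    W    L    L    L
a=2:    L    W    L    L    L    W    L    W    W
a=3:    W    W    W    W    W    W    L    W    L
a=4:    W    W    W    W    W    L    W    W    W
a=5:    W    L    W    W    W    L    W    W    W
a=6:    W    L    W    W    W    L    W    L    W
a=7:    L    L    W    L    L    W    W    L    W
Cells with no legal move (terminal, hence L): (0,0), (0,1), (0,2), (0,3), (0,4), (1,0), (2,0).
The remaining L cells, each justified by listing all of its moves:
(1,6): L (options (1,1)(W), (0,5)(W) are all W)
(1,7): L (options (1,2)(W), (0,6)(W) are all W)
(1,8): L (options (1,3)(W), (0,7)(W) are all W)
(2,2): L (sole option (1,1)(W) is W)
(2,3): L (sole option (1,2)(W) is W)
(2,4): L (sole option (1,3)(W) is W)
(2,6): L (options (2,1)(W), (1,5)(W) are all W)
(3,6): L (options (0,6)(W), (3,1)(W), (2,5)(W) are all W)
(3,8): L (options (0,8)(W), (3,3)(W), (2,7)(W) are all W)
(4,5): L (options (1,5)(W), (0,5)(W), (4,0)(W), (3,4)(W) are all W)
(5,1): L (options (2,1)(W), (1,1)(W), (4,0)(W) are all W)
(5,5): L (options (2,5)(W), (1,5)(W), (5,0)(W), (4,4)(W) are all W)
(6,1): L (options (3,1)(W), (2,1)(W), (5,0)(W) are all W)
(6,5): L (options (3,5)(W), (2,5)(W), (6,0)(W), (5,4)(W) are all W)
(6,7): L (options (3,7)(W), (2,7)(W), (6,2)(W), (5,6)(W) are all W)
(7,0): L (options (4,0)(W), (3,0)(W) are all W)
(7,1): L (options (4,1)(W), (3,1)(W), (6,0)(W) are all W)
(7,3): L (options (4,3)(W), (3,3)(W), (6,2)(W) are all W)
(7,4): L (options (4,4)(W), (3,4)(W), (6,3)(W) are all W)
(7,7): L (options (4,7)(W), (3,7)(W), (7,2)(W), (6,6)(W) are all W)
Every other cell has at least one move into one of the L cells above, so it is W.
L cells per row: a=0: 5, a=1: 4, a=2: 5, a=3: 2, a=4: 1, a=5: 2, a=6: 3, a=7: 5; total 27.

27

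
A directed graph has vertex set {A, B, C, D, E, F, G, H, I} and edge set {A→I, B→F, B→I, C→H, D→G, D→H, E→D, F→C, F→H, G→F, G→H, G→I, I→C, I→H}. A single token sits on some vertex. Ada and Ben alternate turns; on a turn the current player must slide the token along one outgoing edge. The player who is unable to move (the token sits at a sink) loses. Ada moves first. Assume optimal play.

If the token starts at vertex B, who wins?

Ben wins.

Build the W/L table. Terminal = L. A non-terminal position is W if it has a move to some L; otherwise it is L.
Every edge goes from a vertex to one that appears earlier in the order H, C, I, F, G, D, A, B, E, so processing vertices in that order labels each vertex after all of its successors.
H: no outgoing edge → L
C: →H(L), so W
I: →H(L), so W
F: →H(L), so W
G: →H(L), so W
D: →H(L), so W
A: →I(W) only, which is W, so L
B: →F(W), I(W) — all W, so L
E: →D(W) only, which is W, so L
The starting position B is L: whatever Ada does, the opponent receives a W position.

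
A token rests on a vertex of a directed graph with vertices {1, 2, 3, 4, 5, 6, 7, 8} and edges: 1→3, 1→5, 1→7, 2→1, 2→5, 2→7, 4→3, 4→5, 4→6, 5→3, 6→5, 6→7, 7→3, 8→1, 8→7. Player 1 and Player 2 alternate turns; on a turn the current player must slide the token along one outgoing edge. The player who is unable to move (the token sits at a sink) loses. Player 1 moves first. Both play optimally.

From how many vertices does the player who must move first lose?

Positions with no move are L. A position that does have a move is losing for the player to move precisely when every available move leads to a winning position for the opponent. Fill in the labels:
Every edge goes from a vertex to one that appears earlier in the order 3, 5, 7, 1, 6, 8, 4, 2, so processing vertices in that order labels each vertex after all of its successors.
3: no outgoing edge → L
5: W (go to 3, an L position)
7: W (go to 3, an L position)
1: W (go to 3, an L position)
6: L (options 7(W), 5(W) are all W)
8: L (options 1(W), 7(W) are all W)
4: W (go to 6, an L position)
2: L (options 1(W), 7(W), 5(W) are all W)
The L vertices are 2, 3, 6, 8; that is 4 in all.

4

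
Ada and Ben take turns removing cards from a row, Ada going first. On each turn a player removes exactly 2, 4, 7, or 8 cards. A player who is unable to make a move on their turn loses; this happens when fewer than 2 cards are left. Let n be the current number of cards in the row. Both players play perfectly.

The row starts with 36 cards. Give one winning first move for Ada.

Work bottom-up. With no move the player to move loses. Otherwise the position is W if at least one move leads to an L position for the opponent, and L if every move leads to a W.
n=0: no move → L
n=1: no move → L
n=2: reaches L-position 0 → W
n=3: reaches L-position 1 → W
n=4: reaches L-position 0 → W
n=5: reaches L-position 1 → W
n=6: only reaches 4(W), 2(W), all W → L
n=7: reaches L-position 0 → W
n=8: reaches L-position 6 → W
n=9: reaches L-position 1 → W
n=10: reaches L-position 6 → W
n=11: only reaches 9(W), 7(W), 4(W), 3(W), all W → L
n=12: only reaches 10(W), 8(W), 5(W), 4(W), all W → L
n=13: reaches L-position 11 → W
n=14: reaches L-position 12 → W
n=15: reaches L-position 11 → W
n=16: reaches L-position 12 → W
n=17: only reaches 15(W), 13(W), 10(W), 9(W), all W → L
n=18: reaches L-position 11 → W
n=19: reaches L-position 17 → W
n=20: reaches L-position 12 → W
n=21: reaches L-position 17 → W
n=22: only reaches 20(W), 18(W), 15(W), 14(W), all W → L
n=23: only reaches 21(W), 19(W), 16(W), 15(W), all W → L
n=24: reaches L-position 22 → W
n=25: reaches L-position 23 → W
n=26: reaches L-position 22 → W
n=27: reaches L-position 23 → W
n=28: only reaches 26(W), 24(W), 21(W), 20(W), all W → L
n=29: reaches L-position 22 → W
n=30: reaches L-position 28 → W
n=31: reaches L-position 23 → W
n=32: reaches L-position 28 → W
n=33: only reaches 31(W), 29(W), 26(W), 25(W), all W → L
n=34: only reaches 32(W), 30(W), 27(W), 26(W), all W → L
n=35: reaches L-position 33 → W
n=36: reaches L-position 34 → W
From 36, the L positions reachable in one move are: 34, 28. Any move reaching one of these is winning.

Remove 2, leaving 34.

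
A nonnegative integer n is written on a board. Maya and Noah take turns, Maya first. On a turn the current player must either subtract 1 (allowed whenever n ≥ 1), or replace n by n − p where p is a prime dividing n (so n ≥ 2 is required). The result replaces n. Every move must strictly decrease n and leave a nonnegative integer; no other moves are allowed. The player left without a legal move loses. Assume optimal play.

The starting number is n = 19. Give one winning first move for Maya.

Move to 0.

Work bottom-up. With no move the player to move loses. Otherwise the position is W if at least one move leads to an L position for the opponent, and L if every move leads to a W.
n=0: no move → L
n=1: W (go to 0, an L position)
n=2: W (go to 0, an L position)
n=3: W (go to 0, an L position)
n=4: L (options 2(W), 3(W) are all W)
n=5: W (go to 0, an L position)
n=6: W (go to 4, an L position)
n=7: W (go to 0, an L position)
n=8: L (options 6(W), 7(W) are all W)
n=9: W (go to 8, an L position)
n=10: W (go to 8, an L position)
n=11: W (go to 0, an L position)
n=12: L (options 9(W), 10(W), 11(W) are all W)
n=13: W (go to 0, an L position)
n=14: W (go to 12, an L position)
n=15: W (go to 12, an L position)
n=16: L (options 14(W), 15(W) are all W)
n=17: W (go to 0, an L position)
n=18: W (go to 16, an L position)
n=19: W (go to 0, an L position)
From 19, the L positions reachable in one move are: 0.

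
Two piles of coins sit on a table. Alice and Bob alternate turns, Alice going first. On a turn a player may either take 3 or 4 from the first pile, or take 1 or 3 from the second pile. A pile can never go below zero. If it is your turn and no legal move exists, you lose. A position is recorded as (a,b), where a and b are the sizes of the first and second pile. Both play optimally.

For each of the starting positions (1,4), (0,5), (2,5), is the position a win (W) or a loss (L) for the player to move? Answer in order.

(1,4): L, (0,5): W, (2,5): W

Build the W/L table. Terminal = L. A non-terminal position is W if it has a move to some L; otherwise it is L.
No move ever increases a pile, so every position that can arise here has a ≤ 2 and b ≤ 5; it is enough to label the cells with 0 ≤ a ≤ 2 and 0 ≤ b ≤ 5.
Every move lowers a or b (never raises either), so fill the grid row by row in increasing a, and left to right within a row: each cell's successors are then already labelled.
      b=0  b=1  b=2  b=3  b=4  b=5
a=0:    L    W    L    W    L    W
a=1:    L    W    L    W    L    W
a=2:    L    W    L    W    L    W
Cells with no legal move (terminal, hence L): (0,0), (1,0), (2,0).
The remaining L cells, each justified by listing all of its moves:
(0,2): only reaches (0,1)(W), which is W → L
(0,4): only reaches (0,3)(W), (0,1)(W), all W → L
(1,2): only reaches (1,1)(W), which is W → L
(1,4): only reaches (1,3)(W), (1,1)(W), all W → L
(2,2): only reaches (2,1)(W), which is W → L
(2,4): only reaches (2,3)(W), (2,1)(W), all W → L
Every other cell has at least one move into one of the L cells above, so it is W.
(1,4): one of the L cells justified above, so L
(0,5): the move to (0,4) reaches an L cell, so W
(2,5): the move to (2,4) reaches an L cell, so W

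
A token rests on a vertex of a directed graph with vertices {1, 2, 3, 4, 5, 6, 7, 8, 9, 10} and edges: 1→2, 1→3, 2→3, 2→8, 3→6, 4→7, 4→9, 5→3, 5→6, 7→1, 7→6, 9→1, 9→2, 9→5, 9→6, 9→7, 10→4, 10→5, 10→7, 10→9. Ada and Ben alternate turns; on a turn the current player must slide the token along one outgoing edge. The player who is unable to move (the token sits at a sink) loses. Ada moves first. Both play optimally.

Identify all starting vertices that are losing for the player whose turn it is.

1, 4, 6, 8

Build the W/L table. Terminal = L. A non-terminal position is W if it has a move to some L; otherwise it is L.
Every edge goes from a vertex to one that appears earlier in the order 6, 8, 3, 2, 5, 1, 7, 9, 4, 10, so processing vertices in that order labels each vertex after all of its successors.
6: no outgoing edge → L
8: no outgoing edge → L
3: →6(L), so W
2: →8(L), so W
5: →6(L), so W
1: →2(W), 3(W) — all W, so L
7: →1(L), so W
9: →1(L), so W
4: →9(W), 7(W) — all W, so L
10: →4(L), so W
Reading off the rows marked L gives the requested list; there are 4 such vertices.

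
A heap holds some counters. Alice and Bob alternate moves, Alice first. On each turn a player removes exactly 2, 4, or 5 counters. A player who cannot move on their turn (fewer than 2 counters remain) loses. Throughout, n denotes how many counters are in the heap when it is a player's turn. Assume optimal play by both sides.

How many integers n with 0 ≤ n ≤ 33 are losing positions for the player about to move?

10

Label each position W (a win for the player to move) or L (a loss). A position with no legal move is L; any other position is W exactly when some move reaches an L, and L when every move reaches a W.
n=0: no move → L
n=1: no move → L
n=2: can move to 0, which is L ⇒ W
n=3: can move to 1, which is L ⇒ W
n=4: can move to 0, which is L ⇒ W
n=5: can move to 1, which is L ⇒ W
n=6: can move to 1, which is L ⇒ W
n=7: moves to 5(W), 3(W), 2(W); every one is W ⇒ L
n=8: moves to 6(W), 4(W), 3(W); every one is W ⇒ L
n=9: can move to 7, which is L ⇒ W
n=10: can move to 8, which is L ⇒ W
n=11: can move to 7, which is L ⇒ W
n=12: can move to 8, which is L ⇒ W
n=13: can move to 8, which is L ⇒ W
n=14: moves to 12(W), 10(W), 9(W); every one is W ⇒ L
n=15: moves to 13(W), 11(W), 10(W); every one is W ⇒ L
n=16: can move to 14, which is L ⇒ W
n=17: can move to 15, which is L ⇒ W
n=18: can move to 14, which is L ⇒ W
n=19: can move to 15, which is L ⇒ W
n=20: can move to 15, which is L ⇒ W
n=21: moves to 19(W), 17(W), 16(W); every one is W ⇒ L
n=22: moves to 20(W), 18(W), 17(W); every one is W ⇒ L
n=23: can move to 21, which is L ⇒ W
n=24: can move to 22, which is L ⇒ W
n=25: can move to 21, which is L ⇒ W
n=26: can move to 22, which is L ⇒ W
n=27: can move to 22, which is L ⇒ W
n=28: moves to 26(W), 24(W), 23(W); every one is W ⇒ L
n=29: moves to 27(W), 25(W), 24(W); every one is W ⇒ L
n=30: can move to 28, which is L ⇒ W
n=31: can move to 29, which is L ⇒ W
n=32: can move to 28, which is L ⇒ W
n=33: can move to 29, which is L ⇒ W
L entries with 0 ≤ n ≤ 33: n = 0, 1, 7, 8, 14, 15, 21, 22, 28, 29; that makes 10.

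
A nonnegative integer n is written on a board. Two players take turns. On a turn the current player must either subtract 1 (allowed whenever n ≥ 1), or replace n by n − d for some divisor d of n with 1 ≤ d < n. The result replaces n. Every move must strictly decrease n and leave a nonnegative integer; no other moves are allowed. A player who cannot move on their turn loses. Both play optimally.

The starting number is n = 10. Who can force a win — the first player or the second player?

Classify positions by backward induction: terminal positions (no move available) are L. From any other position, the mover wins iff some move reaches an L.
n=0: no move → L
n=1: →0(L), so W
n=2: →1(W) only, which is W, so L
n=3: →2(L), so W
n=4: →2(L), so W
n=5: →4(W) only, which is W, so L
n=6: →5(L), so W
n=7: →6(W) only, which is W, so L
n=8: →7(L), so W
n=9: →6(W), 8(W) — all W, so L
n=10: →5(L), so W
The starting position 10 is W: the player to move should move to 5, handing over an L position.

The first player wins.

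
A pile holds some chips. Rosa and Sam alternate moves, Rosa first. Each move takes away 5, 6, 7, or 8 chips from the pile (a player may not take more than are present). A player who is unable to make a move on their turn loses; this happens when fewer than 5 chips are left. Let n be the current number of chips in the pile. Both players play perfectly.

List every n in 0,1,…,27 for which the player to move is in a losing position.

0, 1, 2, 3, 4, 13, 14, 15, 16, 17, 26, 27

Classify positions by backward induction: terminal positions (no move available) are L. From any other position, the mover wins iff some move reaches an L.
n=0: no move → L
n=1: no move → L
n=2: no move → L
n=3: no move → L
n=4: no move → L
n=5: →0(L), so W
n=6: →1(L), so W
n=7: →2(L), so W
n=8: →3(L), so W
n=9: →4(L), so W
n=10: →4(L), so W
n=11: →4(L), so W
n=12: →4(L), so W
n=13: →8(W), 7(W), 6(W), 5(W) — all W, so L
n=14: →9(W), 8(W), 7(W), 6(W) — all W, so L
n=15: →10(W), 9(W), 8(W), 7(W) — all W, so L
n=16: →11(W), 10(W), 9(W), 8(W) — all W, so L
n=17: →12(W), 11(W), 10(W), 9(W) — all W, so L
n=18: →13(L), so W
n=19: →14(L), so W
n=20: →15(L), so W
n=21: →16(L), so W
n=22: →17(L), so W
n=23: →17(L), so W
n=24: →17(L), so W
n=25: →17(L), so W
n=26: →21(W), 20(W), 19(W), 18(W) — all W, so L
n=27: →22(W), 21(W), 20(W), 19(W) — all W, so L
The losing starting values of n are exactly the entries labelled L in this table (12 of them).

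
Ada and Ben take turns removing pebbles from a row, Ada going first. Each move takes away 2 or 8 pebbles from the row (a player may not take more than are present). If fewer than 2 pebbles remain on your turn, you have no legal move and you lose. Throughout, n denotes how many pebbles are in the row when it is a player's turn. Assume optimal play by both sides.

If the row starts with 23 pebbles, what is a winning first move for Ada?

Remove 2, leaving 21.

Label each position W (a win for the player to move) or L (a loss). A position with no legal move is L; any other position is W exactly when some move reaches an L, and L when every move reaches a W.
n=0: no move → L
n=1: no move → L
n=2: W (go to 0, an L position)
n=3: W (go to 1, an L position)
n=4: L (sole option 2(W) is W)
n=5: L (sole option 3(W) is W)
n=6: W (go to 4, an L position)
n=7: W (go to 5, an L position)
n=8: W (go to 0, an L position)
n=9: W (go to 1, an L position)
n=10: L (options 8(W), 2(W) are all W)
n=11: L (options 9(W), 3(W) are all W)
n=12: W (go to 10, an L position)
n=13: W (go to 11, an L position)
n=14: L (options 12(W), 6(W) are all W)
n=15: L (options 13(W), 7(W) are all W)
n=16: W (go to 14, an L position)
n=17: W (go to 15, an L position)
n=18: W (go to 10, an L position)
n=19: W (go to 11, an L position)
n=20: L (options 18(W), 12(W) are all W)
n=21: L (options 19(W), 13(W) are all W)
n=22: W (go to 20, an L position)
n=23: W (go to 21, an L position)
From 23, the L positions reachable in one move are: 21, 15. Any move reaching one of these is winning.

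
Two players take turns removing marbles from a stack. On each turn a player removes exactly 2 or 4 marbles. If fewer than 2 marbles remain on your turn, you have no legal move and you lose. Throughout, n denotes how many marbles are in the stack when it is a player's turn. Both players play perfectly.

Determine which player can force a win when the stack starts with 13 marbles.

Build the W/L table. Terminal = L. A non-terminal position is W if it has a move to some L; otherwise it is L.
n=0: no move → L
n=1: no move → L
n=2: W (go to 0, an L position)
n=3: W (go to 1, an L position)
n=4: W (go to 0, an L position)
n=5: W (go to 1, an L position)
n=6: L (options 4(W), 2(W) are all W)
n=7: L (options 5(W), 3(W) are all W)
n=8: W (go to 6, an L position)
n=9: W (go to 7, an L position)
n=10: W (go to 6, an L position)
n=11: W (go to 7, an L position)
n=12: L (options 10(W), 8(W) are all W)
n=13: L (options 11(W), 9(W) are all W)
The starting position 13 is L: whatever the player to move does, the opponent receives a W position.

The second player wins.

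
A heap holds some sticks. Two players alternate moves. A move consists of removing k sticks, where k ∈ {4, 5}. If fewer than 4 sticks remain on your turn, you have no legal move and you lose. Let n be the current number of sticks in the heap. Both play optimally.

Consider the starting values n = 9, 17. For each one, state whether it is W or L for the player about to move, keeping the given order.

Label each position W (a win for the player to move) or L (a loss). A position with no legal move is L; any other position is W exactly when some move reaches an L, and L when every move reaches a W.
n=0: no move → L
n=1: no move → L
n=2: no move → L
n=3: no move → L
n=4: reaches L-position 0 → W
n=5: reaches L-position 1 → W
n=6: reaches L-position 2 → W
n=7: reaches L-position 3 → W
n=8: reaches L-position 3 → W
n=9: only reaches 5(W), 4(W), all W → L
n=10: only reaches 6(W), 5(W), all W → L
n=11: only reaches 7(W), 6(W), all W → L
n=12: only reaches 8(W), 7(W), all W → L
n=13: reaches L-position 9 → W
n=14: reaches L-position 10 → W
n=15: reaches L-position 11 → W
n=16: reaches L-position 12 → W
n=17: reaches L-position 12 → W

9: L, 17: W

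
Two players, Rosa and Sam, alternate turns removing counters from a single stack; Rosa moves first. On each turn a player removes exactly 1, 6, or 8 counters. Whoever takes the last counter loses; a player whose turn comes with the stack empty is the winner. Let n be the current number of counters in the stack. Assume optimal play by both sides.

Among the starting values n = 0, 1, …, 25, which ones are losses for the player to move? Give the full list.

1, 3, 5, 8, 10, 12, 15, 17, 19, 22, 24

Label each position W (a win for the player to move) or L (a loss). A position with no legal move is W; any other position is W exactly when some move reaches an L, and L when every move reaches a W.
n=0: no move; the opponent has just taken the last counter and therefore loses → W
n=1: L (sole option 0(W) is W)
n=2: W (go to 1, an L position)
n=3: L (sole option 2(W) is W)
n=4: W (go to 3, an L position)
n=5: L (sole option 4(W) is W)
n=6: W (go to 5, an L position)
n=7: W (go to 1, an L position)
n=8: L (options 7(W), 2(W), 0(W) are all W)
n=9: W (go to 8, an L position)
n=10: L (options 9(W), 4(W), 2(W) are all W)
n=11: W (go to 10, an L position)
n=12: L (options 11(W), 6(W), 4(W) are all W)
n=13: W (go to 12, an L position)
n=14: W (go to 8, an L position)
n=15: L (options 14(W), 9(W), 7(W) are all W)
n=16: W (go to 15, an L position)
n=17: L (options 16(W), 11(W), 9(W) are all W)
n=18: W (go to 17, an L position)
n=19: L (options 18(W), 13(W), 11(W) are all W)
n=20: W (go to 19, an L position)
n=21: W (go to 15, an L position)
n=22: L (options 21(W), 16(W), 14(W) are all W)
n=23: W (go to 22, an L position)
n=24: L (options 23(W), 18(W), 16(W) are all W)
n=25: W (go to 24, an L position)
The losing starting values of n are exactly the entries labelled L in this table (11 of them).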